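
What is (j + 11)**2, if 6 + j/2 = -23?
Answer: 2209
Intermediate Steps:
j = -58 (j = -12 + 2*(-23) = -12 - 46 = -58)
(j + 11)**2 = (-58 + 11)**2 = (-47)**2 = 2209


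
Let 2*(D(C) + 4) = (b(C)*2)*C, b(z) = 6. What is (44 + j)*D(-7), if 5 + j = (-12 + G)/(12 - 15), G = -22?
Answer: -6946/3 ≈ -2315.3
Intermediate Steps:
j = 19/3 (j = -5 + (-12 - 22)/(12 - 15) = -5 - 34/(-3) = -5 - 34*(-⅓) = -5 + 34/3 = 19/3 ≈ 6.3333)
D(C) = -4 + 6*C (D(C) = -4 + ((6*2)*C)/2 = -4 + (12*C)/2 = -4 + 6*C)
(44 + j)*D(-7) = (44 + 19/3)*(-4 + 6*(-7)) = 151*(-4 - 42)/3 = (151/3)*(-46) = -6946/3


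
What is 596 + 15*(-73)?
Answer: -499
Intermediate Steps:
596 + 15*(-73) = 596 - 1095 = -499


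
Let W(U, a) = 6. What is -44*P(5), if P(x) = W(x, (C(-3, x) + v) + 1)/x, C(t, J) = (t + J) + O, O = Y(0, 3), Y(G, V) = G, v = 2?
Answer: -264/5 ≈ -52.800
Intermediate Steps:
O = 0
C(t, J) = J + t (C(t, J) = (t + J) + 0 = (J + t) + 0 = J + t)
P(x) = 6/x
-44*P(5) = -264/5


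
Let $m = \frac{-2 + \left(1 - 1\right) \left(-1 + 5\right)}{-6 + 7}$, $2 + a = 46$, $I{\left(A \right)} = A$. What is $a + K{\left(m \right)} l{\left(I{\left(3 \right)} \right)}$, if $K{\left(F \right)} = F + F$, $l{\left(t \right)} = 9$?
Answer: $8$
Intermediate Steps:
$a = 44$ ($a = -2 + 46 = 44$)
$m = -2$ ($m = \frac{-2 + 0 \cdot 4}{1} = \left(-2 + 0\right) 1 = \left(-2\right) 1 = -2$)
$K{\left(F \right)} = 2 F$
$a + K{\left(m \right)} l{\left(I{\left(3 \right)} \right)} = 44 + 2 \left(-2\right) 9 = 44 - 36 = 8$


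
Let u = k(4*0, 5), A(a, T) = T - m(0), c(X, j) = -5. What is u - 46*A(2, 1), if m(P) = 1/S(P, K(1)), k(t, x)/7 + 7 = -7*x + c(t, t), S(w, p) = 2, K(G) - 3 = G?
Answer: -352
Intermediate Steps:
K(G) = 3 + G
k(t, x) = -84 - 49*x (k(t, x) = -49 + 7*(-7*x - 5) = -49 + 7*(-5 - 7*x) = -49 + (-35 - 49*x) = -84 - 49*x)
m(P) = 1/2
A(a, T) = -1/2 + T (A(a, T) = T - 1*1/2 = T - 1/2 = -1/2 + T)
u = -329 (u = -84 - 49*5 = -84 - 245 = -329)
u - 46*A(2, 1) = -329 - 46*(-1/2 + 1) = -329 - 46*1/2 = -329 - 23 = -352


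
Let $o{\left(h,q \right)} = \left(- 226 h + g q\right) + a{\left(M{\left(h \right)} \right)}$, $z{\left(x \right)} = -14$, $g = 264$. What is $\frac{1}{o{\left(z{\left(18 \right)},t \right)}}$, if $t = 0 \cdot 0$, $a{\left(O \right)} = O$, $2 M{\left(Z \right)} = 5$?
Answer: $\frac{2}{6333} \approx 0.00031581$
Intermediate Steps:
$M{\left(Z \right)} = \frac{5}{2}$ ($M{\left(Z \right)} = \frac{1}{2} \cdot 5 = \frac{5}{2}$)
$t = 0$
$o{\left(h,q \right)} = \frac{5}{2} - 226 h + 264 q$ ($o{\left(h,q \right)} = \left(- 226 h + 264 q\right) + \frac{5}{2} = \frac{5}{2} - 226 h + 264 q$)
$\frac{1}{o{\left(z{\left(18 \right)},t \right)}} = \frac{1}{\frac{5}{2} - -3164 + 264 \cdot 0} = \frac{1}{\frac{5}{2} + 3164 + 0} = \frac{1}{\frac{6333}{2}} = \frac{2}{6333}$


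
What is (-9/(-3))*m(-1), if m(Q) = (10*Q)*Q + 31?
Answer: 123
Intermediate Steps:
m(Q) = 31 + 10*Q**2 (m(Q) = 10*Q**2 + 31 = 31 + 10*Q**2)
(-9/(-3))*m(-1) = (-9/(-3))*(31 + 10*(-1)**2) = (-9*(-1/3))*(31 + 10*1) = 3*(31 + 10) = 3*41 = 123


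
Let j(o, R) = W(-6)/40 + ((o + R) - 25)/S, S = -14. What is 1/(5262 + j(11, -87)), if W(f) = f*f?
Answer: 35/184454 ≈ 0.00018975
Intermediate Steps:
W(f) = f²
j(o, R) = 94/35 - R/14 - o/14 (j(o, R) = (-6)²/40 + ((o + R) - 25)/(-14) = 36*(1/40) + ((R + o) - 25)*(-1/14) = 9/10 + (-25 + R + o)*(-1/14) = 9/10 + (25/14 - R/14 - o/14) = 94/35 - R/14 - o/14)
1/(5262 + j(11, -87)) = 1/(5262 + (94/35 - 1/14*(-87) - 1/14*11)) = 1/(5262 + (94/35 + 87/14 - 11/14)) = 1/(5262 + 284/35) = 1/(184454/35) = 35/184454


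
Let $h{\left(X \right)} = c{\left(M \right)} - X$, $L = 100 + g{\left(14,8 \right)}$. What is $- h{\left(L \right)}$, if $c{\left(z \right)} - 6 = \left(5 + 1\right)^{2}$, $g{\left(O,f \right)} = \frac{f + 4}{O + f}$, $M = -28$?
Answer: $\frac{644}{11} \approx 58.545$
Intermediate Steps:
$g{\left(O,f \right)} = \frac{4 + f}{O + f}$
$c{\left(z \right)} = 42$ ($c{\left(z \right)} = 6 + \left(5 + 1\right)^{2} = 6 + 6^{2} = 6 + 36 = 42$)
$L = \frac{1106}{11}$ ($L = 100 + \frac{4 + 8}{14 + 8} = 100 + \frac{1}{22} \cdot 12 = 100 + \frac{6}{11} = \frac{1106}{11} \approx 100.55$)
$h{\left(X \right)} = 42 - X$
$- h{\left(L \right)} = - (42 - \frac{1106}{11}) = \left(-1\right) \left(- \frac{644}{11}\right) = \frac{644}{11}$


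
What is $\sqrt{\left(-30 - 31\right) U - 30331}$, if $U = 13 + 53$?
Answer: $i \sqrt{34357} \approx 185.36 i$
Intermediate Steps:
$U = 66$
$\sqrt{\left(-30 - 31\right) U - 30331} = \sqrt{\left(-30 - 31\right) 66 - 30331} = \sqrt{\left(-61\right) 66 - 30331} = \sqrt{-4026 - 30331} = \sqrt{-34357} = i \sqrt{34357}$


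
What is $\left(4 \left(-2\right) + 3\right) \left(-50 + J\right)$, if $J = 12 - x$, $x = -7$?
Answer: $155$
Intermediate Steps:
$J = 19$ ($J = 12 - -7 = 12 + 7 = 19$)
$\left(4 \left(-2\right) + 3\right) \left(-50 + J\right) = \left(4 \left(-2\right) + 3\right) \left(-50 + 19\right) = \left(-8 + 3\right) \left(-31\right) = \left(-5\right) \left(-31\right) = 155$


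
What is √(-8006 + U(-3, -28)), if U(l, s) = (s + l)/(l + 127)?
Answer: 5*I*√1281/2 ≈ 89.478*I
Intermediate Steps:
U(l, s) = (l + s)/(127 + l)
√(-8006 + U(-3, -28)) = √(-8006 + (-3 - 28)/(127 - 3)) = √(-8006 - 31/124) = √(-8006 + (1/124)*(-31)) = √(-8006 - ¼) = √(-32025/4) = 5*I*√1281/2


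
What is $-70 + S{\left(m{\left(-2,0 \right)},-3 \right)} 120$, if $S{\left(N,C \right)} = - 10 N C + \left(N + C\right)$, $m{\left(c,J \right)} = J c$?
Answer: $-430$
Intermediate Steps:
$S{\left(N,C \right)} = C + N - 10 C N$ ($S{\left(N,C \right)} = - 10 C N + \left(C + N\right) = C + N - 10 C N$)
$-70 + S{\left(m{\left(-2,0 \right)},-3 \right)} 120 = -70 + \left(-3 + 0 \left(-2\right) - - 30 \cdot 0 \left(-2\right)\right) 120 = -70 + \left(-3 + 0 - \left(-30\right) 0\right) 120 = -70 + \left(-3 + 0 + 0\right) 120 = -70 - 360 = -430$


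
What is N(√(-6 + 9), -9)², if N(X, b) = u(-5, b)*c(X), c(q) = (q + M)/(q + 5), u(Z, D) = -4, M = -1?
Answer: 688/121 - 384*√3/121 ≈ 0.18919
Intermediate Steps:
c(q) = (-1 + q)/(5 + q) (c(q) = (q - 1)/(q + 5) = (-1 + q)/(5 + q))
N(X, b) = -4*(-1 + X)/(5 + X)
N(√(-6 + 9), -9)² = (4*(1 - √(-6 + 9))/(5 + √(-6 + 9)))² = (4*(1 - √3)/(5 + √3))² = 16*(1 - √3)²/(5 + √3)²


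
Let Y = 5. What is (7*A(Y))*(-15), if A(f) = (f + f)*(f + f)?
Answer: -10500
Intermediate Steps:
A(f) = 4*f² (A(f) = (2*f)*(2*f) = 4*f²)
(7*A(Y))*(-15) = (7*(4*5²))*(-15) = (7*(4*25))*(-15) = (7*100)*(-15) = 700*(-15) = -10500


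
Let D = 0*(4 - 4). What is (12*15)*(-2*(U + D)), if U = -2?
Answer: 720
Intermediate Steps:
D = 0 (D = 0*0 = 0)
(12*15)*(-2*(U + D)) = (12*15)*(-2*(-2 + 0)) = 180*(-2*(-2)) = 180*4 = 720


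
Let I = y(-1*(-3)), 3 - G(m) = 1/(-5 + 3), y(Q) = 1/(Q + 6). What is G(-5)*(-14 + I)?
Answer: -875/18 ≈ -48.611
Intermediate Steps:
y(Q) = 1/(6 + Q)
G(m) = 7/2 (G(m) = 3 - 1/(-5 + 3) = 3 - 1/(-2) = 3 - 1*(-1/2) = 3 + 1/2 = 7/2)
I = 1/9 (I = 1/(6 - 1*(-3)) = 1/(6 + 3) = 1/9 ≈ 0.11111)
G(-5)*(-14 + I) = 7*(-14 + 1/9)/2 = (7/2)*(-125/9) = -875/18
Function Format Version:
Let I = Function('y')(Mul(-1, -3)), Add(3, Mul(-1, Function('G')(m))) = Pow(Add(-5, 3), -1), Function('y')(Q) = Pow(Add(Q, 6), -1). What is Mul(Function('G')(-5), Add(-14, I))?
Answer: Rational(-875, 18) ≈ -48.611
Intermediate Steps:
Function('y')(Q) = Pow(Add(6, Q), -1)
Function('G')(m) = Rational(7, 2) (Function('G')(m) = Add(3, Mul(-1, Pow(Add(-5, 3), -1))) = Add(3, Mul(-1, Pow(-2, -1))) = Add(3, Mul(-1, Rational(-1, 2))) = Add(3, Rational(1, 2)) = Rational(7, 2))
I = Rational(1, 9) (I = Pow(Add(6, Mul(-1, -3)), -1) = Pow(Add(6, 3), -1) = Pow(9, -1) = Rational(1, 9) ≈ 0.11111)
Mul(Function('G')(-5), Add(-14, I)) = Mul(Rational(7, 2), Add(-14, Rational(1, 9))) = Mul(Rational(7, 2), Rational(-125, 9)) = Rational(-875, 18)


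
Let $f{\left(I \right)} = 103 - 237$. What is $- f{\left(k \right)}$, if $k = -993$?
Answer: $134$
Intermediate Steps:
$f{\left(I \right)} = -134$
$- f{\left(k \right)} = \left(-1\right) \left(-134\right) = 134$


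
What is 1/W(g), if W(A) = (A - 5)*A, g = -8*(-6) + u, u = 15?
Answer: 1/3654 ≈ 0.00027367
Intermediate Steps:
g = 63 (g = -8*(-6) + 15 = 48 + 15 = 63)
W(A) = A*(-5 + A) (W(A) = (-5 + A)*A = A*(-5 + A))
1/W(g) = 1/(63*(-5 + 63)) = 1/(63*58) = 1/3654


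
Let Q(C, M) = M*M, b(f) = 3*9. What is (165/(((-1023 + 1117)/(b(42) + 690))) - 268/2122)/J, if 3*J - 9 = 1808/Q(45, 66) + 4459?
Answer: 410037932403/485316016336 ≈ 0.84489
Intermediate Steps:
b(f) = 27
Q(C, M) = M²
J = 4866104/3267 (J = 3 + (1808/(66²) + 4459)/3 = 3 + (1808/4356 + 4459)/3 = 3 + (1808*(1/4356) + 4459)/3 = 3 + (452/1089 + 4459)/3 = 3 + (⅓)*(4856303/1089) = 3 + 4856303/3267 = 4866104/3267 ≈ 1489.5)
(165/(((-1023 + 1117)/(b(42) + 690))) - 268/2122)/J = (165/(((-1023 + 1117)/(27 + 690))) - 268/2122)/(4866104/3267) = (165/((94/717)) - 268*1/2122)*(3267/4866104) = (165/((94*(1/717))) - 134/1061)*(3267/4866104) = (165/(94/717) - 134/1061)*(3267/4866104) = (165*(717/94) - 134/1061)*(3267/4866104) = (118305/94 - 134/1061)*(3267/4866104) = (125509009/99734)*(3267/4866104) = 410037932403/485316016336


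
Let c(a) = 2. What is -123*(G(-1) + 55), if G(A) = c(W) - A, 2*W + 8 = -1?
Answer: -7134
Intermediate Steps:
W = -9/2 (W = -4 + (½)*(-1) = -4 - ½ = -9/2 ≈ -4.5000)
G(A) = 2 - A
-123*(G(-1) + 55) = -123*((2 - 1*(-1)) + 55) = -123*((2 + 1) + 55) = -123*(3 + 55) = -123*58 = -7134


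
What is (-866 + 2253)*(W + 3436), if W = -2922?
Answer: 712918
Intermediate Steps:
(-866 + 2253)*(W + 3436) = (-866 + 2253)*(-2922 + 3436) = 1387*514 = 712918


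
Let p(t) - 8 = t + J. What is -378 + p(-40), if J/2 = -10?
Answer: -430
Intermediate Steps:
J = -20 (J = 2*(-10) = -20)
p(t) = -12 + t (p(t) = 8 + (t - 20) = 8 + (-20 + t) = -12 + t)
-378 + p(-40) = -378 + (-12 - 40) = -378 - 52 = -430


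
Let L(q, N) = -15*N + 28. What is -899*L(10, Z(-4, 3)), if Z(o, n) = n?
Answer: 15283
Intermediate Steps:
L(q, N) = 28 - 15*N
-899*L(10, Z(-4, 3)) = -899*(28 - 15*3) = -899*(28 - 45) = -899*(-17) = 15283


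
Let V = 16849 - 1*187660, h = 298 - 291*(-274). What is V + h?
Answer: -90779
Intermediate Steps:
h = 80032 (h = 298 + 79734 = 80032)
V = -170811 (V = 16849 - 187660 = -170811)
V + h = -170811 + 80032 = -90779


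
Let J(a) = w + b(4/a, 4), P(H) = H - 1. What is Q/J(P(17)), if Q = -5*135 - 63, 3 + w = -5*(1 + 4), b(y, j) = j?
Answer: 123/4 ≈ 30.750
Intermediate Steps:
P(H) = -1 + H
w = -28 (w = -3 - 5*(1 + 4) = -3 - 5*5 = -3 - 25 = -28)
Q = -738 (Q = -675 - 63 = -738)
J(a) = -24 (J(a) = -28 + 4 = -24)
Q/J(P(17)) = -738/(-24) = -738*(-1/24) = 123/4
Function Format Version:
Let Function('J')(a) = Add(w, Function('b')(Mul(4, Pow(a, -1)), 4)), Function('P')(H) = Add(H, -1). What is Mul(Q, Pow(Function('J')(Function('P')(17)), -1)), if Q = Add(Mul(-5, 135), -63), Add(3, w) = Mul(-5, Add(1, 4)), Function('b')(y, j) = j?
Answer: Rational(123, 4) ≈ 30.750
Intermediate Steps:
Function('P')(H) = Add(-1, H)
w = -28 (w = Add(-3, Mul(-5, Add(1, 4))) = Add(-3, Mul(-5, 5)) = Add(-3, -25) = -28)
Q = -738 (Q = Add(-675, -63) = -738)
Function('J')(a) = -24 (Function('J')(a) = Add(-28, 4) = -24)
Mul(Q, Pow(Function('J')(Function('P')(17)), -1)) = Mul(-738, Pow(-24, -1)) = Mul(-738, Rational(-1, 24)) = Rational(123, 4)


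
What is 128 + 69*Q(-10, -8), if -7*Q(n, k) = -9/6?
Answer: 1999/14 ≈ 142.79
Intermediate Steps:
Q(n, k) = 3/14 (Q(n, k) = -(-9)/(7*6) = -1/7*(-3/2) = 3/14)
128 + 69*Q(-10, -8) = 128 + 69*(3/14) = 128 + 207/14 = 1999/14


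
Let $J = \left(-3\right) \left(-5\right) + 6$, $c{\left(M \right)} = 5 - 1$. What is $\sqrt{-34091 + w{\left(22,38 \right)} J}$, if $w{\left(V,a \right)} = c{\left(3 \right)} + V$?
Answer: $i \sqrt{33545} \approx 183.15 i$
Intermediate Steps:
$c{\left(M \right)} = 4$ ($c{\left(M \right)} = 5 - 1 = 4$)
$J = 21$ ($J = 15 + 6 = 21$)
$w{\left(V,a \right)} = 4 + V$
$\sqrt{-34091 + w{\left(22,38 \right)} J} = \sqrt{-34091 + \left(4 + 22\right) 21} = \sqrt{-34091 + 26 \cdot 21} = \sqrt{-34091 + 546} = \sqrt{-33545} = i \sqrt{33545}$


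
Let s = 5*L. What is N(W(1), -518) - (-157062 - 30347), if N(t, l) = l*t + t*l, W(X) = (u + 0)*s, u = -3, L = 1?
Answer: 202949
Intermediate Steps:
s = 5 (s = 5*1 = 5)
W(X) = -15 (W(X) = (-3 + 0)*5 = -3*5 = -15)
N(t, l) = 2*l*t (N(t, l) = l*t + l*t = 2*l*t)
N(W(1), -518) - (-157062 - 30347) = 2*(-518)*(-15) - (-157062 - 30347) = 15540 - 1*(-187409) = 15540 + 187409 = 202949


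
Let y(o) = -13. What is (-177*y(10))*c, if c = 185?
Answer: 425685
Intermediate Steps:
(-177*y(10))*c = -177*(-13)*185 = 2301*185 = 425685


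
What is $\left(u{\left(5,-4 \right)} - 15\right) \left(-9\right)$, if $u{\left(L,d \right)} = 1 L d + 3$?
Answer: $288$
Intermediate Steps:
$u{\left(L,d \right)} = 3 + L d$ ($u{\left(L,d \right)} = L d + 3 = 3 + L d$)
$\left(u{\left(5,-4 \right)} - 15\right) \left(-9\right) = \left(\left(3 + 5 \left(-4\right)\right) - 15\right) \left(-9\right) = \left(\left(3 - 20\right) - 15\right) \left(-9\right) = \left(-17 - 15\right) \left(-9\right) = \left(-32\right) \left(-9\right) = 288$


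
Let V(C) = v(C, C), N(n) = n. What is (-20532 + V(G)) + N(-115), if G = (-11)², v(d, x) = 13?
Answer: -20634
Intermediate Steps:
G = 121
V(C) = 13
(-20532 + V(G)) + N(-115) = (-20532 + 13) - 115 = -20519 - 115 = -20634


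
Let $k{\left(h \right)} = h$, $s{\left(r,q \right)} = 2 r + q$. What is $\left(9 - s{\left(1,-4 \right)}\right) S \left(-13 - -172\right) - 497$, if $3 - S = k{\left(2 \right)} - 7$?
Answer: $13495$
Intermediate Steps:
$s{\left(r,q \right)} = q + 2 r$
$S = 8$ ($S = 3 - \left(2 - 7\right) = 3 - -5 = 3 + 5 = 8$)
$\left(9 - s{\left(1,-4 \right)}\right) S \left(-13 - -172\right) - 497 = \left(9 - \left(-4 + 2 \cdot 1\right)\right) 8 \left(-13 - -172\right) - 497 = \left(9 - \left(-4 + 2\right)\right) 8 \left(-13 + 172\right) - 497 = \left(9 - -2\right) 8 \cdot 159 - 497 = \left(9 + 2\right) 8 \cdot 159 - 497 = 11 \cdot 8 \cdot 159 - 497 = 88 \cdot 159 - 497 = 13992 - 497 = 13495$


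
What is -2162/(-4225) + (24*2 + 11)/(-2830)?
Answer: 1173837/2391350 ≈ 0.49087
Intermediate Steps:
-2162/(-4225) + (24*2 + 11)/(-2830) = -2162*(-1/4225) + (48 + 11)*(-1/2830) = 2162/4225 + 59*(-1/2830) = 2162/4225 - 59/2830 = 1173837/2391350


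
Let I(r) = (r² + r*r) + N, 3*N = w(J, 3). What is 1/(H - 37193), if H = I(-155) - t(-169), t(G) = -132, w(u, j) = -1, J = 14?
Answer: 3/32966 ≈ 9.1003e-5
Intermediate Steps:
N = -⅓ (N = (⅓)*(-1) = -⅓ ≈ -0.33333)
I(r) = -⅓ + 2*r² (I(r) = (r² + r*r) - ⅓ = (r² + r²) - ⅓ = 2*r² - ⅓ = -⅓ + 2*r²)
H = 144545/3 (H = (-⅓ + 2*(-155)²) - 1*(-132) = (-⅓ + 2*24025) + 132 = (-⅓ + 48050) + 132 = 144149/3 + 132 = 144545/3 ≈ 48182.)
1/(H - 37193) = 1/(144545/3 - 37193) = 1/(32966/3) = 3/32966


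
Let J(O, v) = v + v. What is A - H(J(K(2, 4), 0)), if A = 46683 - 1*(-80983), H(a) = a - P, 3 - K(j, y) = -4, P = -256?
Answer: 127410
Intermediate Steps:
K(j, y) = 7 (K(j, y) = 3 - 1*(-4) = 3 + 4 = 7)
J(O, v) = 2*v
H(a) = 256 + a (H(a) = a - 1*(-256) = a + 256 = 256 + a)
A = 127666 (A = 46683 + 80983 = 127666)
A - H(J(K(2, 4), 0)) = 127666 - (256 + 2*0) = 127666 - (256 + 0) = 127666 - 1*256 = 127666 - 256 = 127410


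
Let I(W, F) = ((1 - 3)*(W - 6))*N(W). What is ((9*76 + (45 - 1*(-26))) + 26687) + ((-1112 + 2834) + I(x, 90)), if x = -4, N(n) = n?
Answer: 29084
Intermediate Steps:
I(W, F) = W*(12 - 2*W) (I(W, F) = ((1 - 3)*(W - 6))*W = (-2*(-6 + W))*W = (12 - 2*W)*W = W*(12 - 2*W))
((9*76 + (45 - 1*(-26))) + 26687) + ((-1112 + 2834) + I(x, 90)) = ((9*76 + (45 - 1*(-26))) + 26687) + ((-1112 + 2834) + 2*(-4)*(6 - 1*(-4))) = ((684 + (45 + 26)) + 26687) + (1722 + 2*(-4)*(6 + 4)) = ((684 + 71) + 26687) + (1722 + 2*(-4)*10) = (755 + 26687) + (1722 - 80) = 27442 + 1642 = 29084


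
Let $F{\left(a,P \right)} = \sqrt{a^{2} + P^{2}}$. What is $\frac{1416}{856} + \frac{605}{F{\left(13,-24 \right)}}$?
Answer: $\frac{177}{107} + \frac{121 \sqrt{745}}{149} \approx 23.82$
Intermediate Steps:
$F{\left(a,P \right)} = \sqrt{P^{2} + a^{2}}$
$\frac{1416}{856} + \frac{605}{F{\left(13,-24 \right)}} = \frac{1416}{856} + \frac{605}{\sqrt{\left(-24\right)^{2} + 13^{2}}} = 1416 \cdot \frac{1}{856} + \frac{605}{\sqrt{576 + 169}} = \frac{177}{107} + \frac{605}{\sqrt{745}} = \frac{177}{107} + 605 \frac{\sqrt{745}}{745} = \frac{177}{107} + \frac{121 \sqrt{745}}{149}$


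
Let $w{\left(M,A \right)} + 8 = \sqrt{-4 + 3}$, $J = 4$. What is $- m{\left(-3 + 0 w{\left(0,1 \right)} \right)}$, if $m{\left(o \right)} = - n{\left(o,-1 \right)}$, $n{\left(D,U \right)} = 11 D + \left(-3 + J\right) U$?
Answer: $-34$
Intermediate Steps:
$n{\left(D,U \right)} = U + 11 D$ ($n{\left(D,U \right)} = 11 D + \left(-3 + 4\right) U = 11 D + 1 U = 11 D + U = U + 11 D$)
$w{\left(M,A \right)} = -8 + i$ ($w{\left(M,A \right)} = -8 + \sqrt{-4 + 3} = -8 + \sqrt{-1} = -8 + i$)
$m{\left(o \right)} = 1 - 11 o$ ($m{\left(o \right)} = - (-1 + 11 o) = 1 - 11 o$)
$- m{\left(-3 + 0 w{\left(0,1 \right)} \right)} = - (1 - 11 \left(-3 + 0 \left(-8 + i\right)\right)) = - (1 - 11 \left(-3 + 0\right)) = - (1 - -33) = - (1 + 33) = \left(-1\right) 34 = -34$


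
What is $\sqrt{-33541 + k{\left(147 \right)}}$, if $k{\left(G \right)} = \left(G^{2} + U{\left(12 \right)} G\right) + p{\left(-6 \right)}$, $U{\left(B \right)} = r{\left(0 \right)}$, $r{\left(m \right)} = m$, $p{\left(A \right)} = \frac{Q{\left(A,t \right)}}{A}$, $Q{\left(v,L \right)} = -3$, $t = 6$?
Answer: $\frac{7 i \sqrt{974}}{2} \approx 109.23 i$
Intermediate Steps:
$p{\left(A \right)} = - \frac{3}{A}$
$U{\left(B \right)} = 0$
$k{\left(G \right)} = \frac{1}{2} + G^{2}$ ($k{\left(G \right)} = \left(G^{2} + 0 G\right) - \frac{3}{-6} = \left(G^{2} + 0\right) - - \frac{1}{2} = G^{2} + \frac{1}{2} = \frac{1}{2} + G^{2}$)
$\sqrt{-33541 + k{\left(147 \right)}} = \sqrt{-33541 + \left(\frac{1}{2} + 147^{2}\right)} = \sqrt{-33541 + \left(\frac{1}{2} + 21609\right)} = \sqrt{-33541 + \frac{43219}{2}} = \sqrt{- \frac{23863}{2}} = \frac{7 i \sqrt{974}}{2}$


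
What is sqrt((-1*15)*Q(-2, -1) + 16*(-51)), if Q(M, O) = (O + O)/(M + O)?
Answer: I*sqrt(826) ≈ 28.74*I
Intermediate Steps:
Q(M, O) = 2*O/(M + O) (Q(M, O) = (2*O)/(M + O) = 2*O/(M + O))
sqrt((-1*15)*Q(-2, -1) + 16*(-51)) = sqrt((-1*15)*(2*(-1)/(-2 - 1)) + 16*(-51)) = sqrt(-30*(-1)/(-3) - 816) = sqrt(-30*(-1)*(-1)/3 - 816) = sqrt(-15*2/3 - 816) = sqrt(-10 - 816) = sqrt(-826) = I*sqrt(826)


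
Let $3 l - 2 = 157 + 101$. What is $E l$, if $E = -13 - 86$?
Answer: $-8580$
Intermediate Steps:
$l = \frac{260}{3}$ ($l = \frac{2}{3} + \frac{157 + 101}{3} = \frac{2}{3} + \frac{1}{3} \cdot 258 = \frac{2}{3} + 86 = \frac{260}{3} \approx 86.667$)
$E = -99$
$E l = \left(-99\right) \frac{260}{3} = -8580$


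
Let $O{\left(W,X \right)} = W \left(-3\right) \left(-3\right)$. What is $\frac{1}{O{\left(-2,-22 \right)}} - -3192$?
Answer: $\frac{57455}{18} \approx 3191.9$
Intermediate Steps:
$O{\left(W,X \right)} = 9 W$ ($O{\left(W,X \right)} = - 3 W \left(-3\right) = 9 W$)
$\frac{1}{O{\left(-2,-22 \right)}} - -3192 = \frac{1}{9 \left(-2\right)} - -3192 = \frac{1}{-18} + 3192 = - \frac{1}{18} + 3192 = \frac{57455}{18}$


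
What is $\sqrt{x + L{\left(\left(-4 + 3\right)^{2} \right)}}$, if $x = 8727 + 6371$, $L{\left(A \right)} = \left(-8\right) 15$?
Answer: $\sqrt{14978} \approx 122.38$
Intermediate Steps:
$L{\left(A \right)} = -120$
$x = 15098$
$\sqrt{x + L{\left(\left(-4 + 3\right)^{2} \right)}} = \sqrt{15098 - 120} = \sqrt{14978}$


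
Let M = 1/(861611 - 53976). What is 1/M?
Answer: 807635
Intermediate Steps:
M = 1/807635 ≈ 1.2382e-6
1/M = 1/(1/807635) = 807635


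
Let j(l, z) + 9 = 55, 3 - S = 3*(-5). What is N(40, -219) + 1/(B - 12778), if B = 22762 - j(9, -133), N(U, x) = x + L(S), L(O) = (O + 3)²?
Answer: 2206237/9938 ≈ 222.00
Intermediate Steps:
S = 18 (S = 3 - 3*(-5) = 3 - 1*(-15) = 3 + 15 = 18)
j(l, z) = 46 (j(l, z) = -9 + 55 = 46)
L(O) = (3 + O)²
N(U, x) = 441 + x (N(U, x) = x + (3 + 18)² = x + 21² = x + 441 = 441 + x)
B = 22716 (B = 22762 - 1*46 = 22762 - 46 = 22716)
N(40, -219) + 1/(B - 12778) = (441 - 219) + 1/(22716 - 12778) = 222 + 1/9938 = 2206237/9938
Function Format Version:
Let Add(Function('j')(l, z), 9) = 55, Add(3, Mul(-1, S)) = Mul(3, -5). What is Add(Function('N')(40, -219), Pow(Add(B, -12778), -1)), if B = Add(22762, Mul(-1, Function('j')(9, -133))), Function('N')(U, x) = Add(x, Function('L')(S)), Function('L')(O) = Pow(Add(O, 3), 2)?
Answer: Rational(2206237, 9938) ≈ 222.00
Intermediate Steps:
S = 18 (S = Add(3, Mul(-1, Mul(3, -5))) = Add(3, Mul(-1, -15)) = Add(3, 15) = 18)
Function('j')(l, z) = 46 (Function('j')(l, z) = Add(-9, 55) = 46)
Function('L')(O) = Pow(Add(3, O), 2)
Function('N')(U, x) = Add(441, x) (Function('N')(U, x) = Add(x, Pow(Add(3, 18), 2)) = Add(x, Pow(21, 2)) = Add(x, 441) = Add(441, x))
B = 22716 (B = Add(22762, Mul(-1, 46)) = Add(22762, -46) = 22716)
Add(Function('N')(40, -219), Pow(Add(B, -12778), -1)) = Add(Add(441, -219), Pow(Add(22716, -12778), -1)) = Add(222, Pow(9938, -1)) = Add(222, Rational(1, 9938)) = Rational(2206237, 9938)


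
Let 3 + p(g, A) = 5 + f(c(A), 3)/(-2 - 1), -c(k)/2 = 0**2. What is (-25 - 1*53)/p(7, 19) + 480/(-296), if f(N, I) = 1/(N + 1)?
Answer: -8958/185 ≈ -48.422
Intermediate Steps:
c(k) = 0 (c(k) = -2*0**2 = -2*0 = 0)
f(N, I) = 1/(1 + N)
p(g, A) = 5/3 (p(g, A) = -3 + (5 + 1/((-2 - 1)*(1 + 0))) = -3 + (5 + 1/(-3*1)) = -3 + (5 - 1/3*1) = -3 + (5 - 1/3) = -3 + 14/3 = 5/3)
(-25 - 1*53)/p(7, 19) + 480/(-296) = (-25 - 1*53)/(5/3) + 480/(-296) = (-25 - 53)*(3/5) + 480*(-1/296) = -78*3/5 - 60/37 = -234/5 - 60/37 = -8958/185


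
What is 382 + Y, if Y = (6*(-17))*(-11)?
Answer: 1504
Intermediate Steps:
Y = 1122 (Y = -102*(-11) = 1122)
382 + Y = 382 + 1122 = 1504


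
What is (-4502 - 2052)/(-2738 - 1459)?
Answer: 6554/4197 ≈ 1.5616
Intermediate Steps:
(-4502 - 2052)/(-2738 - 1459) = -6554/(-4197) = -6554*(-1/4197) = 6554/4197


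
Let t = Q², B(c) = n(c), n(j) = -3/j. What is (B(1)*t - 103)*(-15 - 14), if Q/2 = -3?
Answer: 6119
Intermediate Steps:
Q = -6 (Q = 2*(-3) = -6)
B(c) = -3/c
t = 36 (t = (-6)² = 36)
(B(1)*t - 103)*(-15 - 14) = (-3/1*36 - 103)*(-15 - 14) = (-3*1*36 - 103)*(-29) = (-3*36 - 103)*(-29) = (-108 - 103)*(-29) = -211*(-29) = 6119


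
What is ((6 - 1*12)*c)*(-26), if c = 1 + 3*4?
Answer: 2028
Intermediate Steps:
c = 13 (c = 1 + 12 = 13)
((6 - 1*12)*c)*(-26) = ((6 - 1*12)*13)*(-26) = ((6 - 12)*13)*(-26) = -6*13*(-26) = -78*(-26) = 2028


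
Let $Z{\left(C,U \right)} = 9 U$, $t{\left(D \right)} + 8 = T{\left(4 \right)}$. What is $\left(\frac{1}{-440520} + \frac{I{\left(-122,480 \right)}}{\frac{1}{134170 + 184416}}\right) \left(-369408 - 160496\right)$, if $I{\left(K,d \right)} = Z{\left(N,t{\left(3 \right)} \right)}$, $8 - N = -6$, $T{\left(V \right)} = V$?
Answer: $\frac{334658630363227198}{55065} \approx 6.0775 \cdot 10^{12}$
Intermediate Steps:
$t{\left(D \right)} = -4$ ($t{\left(D \right)} = -8 + 4 = -4$)
$N = 14$ ($N = 8 - -6 = 8 + 6 = 14$)
$I{\left(K,d \right)} = -36$ ($I{\left(K,d \right)} = 9 \left(-4\right) = -36$)
$\left(\frac{1}{-440520} + \frac{I{\left(-122,480 \right)}}{\frac{1}{134170 + 184416}}\right) \left(-369408 - 160496\right) = \left(\frac{1}{-440520} - \frac{36}{\frac{1}{134170 + 184416}}\right) \left(-369408 - 160496\right) = \left(- \frac{1}{440520} - \frac{36}{\frac{1}{318586}}\right) \left(-529904\right) = \left(- \frac{1}{440520} - 36 \frac{1}{\frac{1}{318586}}\right) \left(-529904\right) = \left(- \frac{1}{440520} - 11469096\right) \left(-529904\right) = \left(- \frac{5052366169921}{440520}\right) \left(-529904\right) = \frac{334658630363227198}{55065}$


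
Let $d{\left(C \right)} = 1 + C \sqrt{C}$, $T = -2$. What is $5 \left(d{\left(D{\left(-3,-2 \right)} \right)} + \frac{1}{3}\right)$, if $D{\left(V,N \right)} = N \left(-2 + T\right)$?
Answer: $\frac{20}{3} + 80 \sqrt{2} \approx 119.8$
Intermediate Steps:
$D{\left(V,N \right)} = - 4 N$ ($D{\left(V,N \right)} = N \left(-2 - 2\right) = N \left(-4\right) = - 4 N$)
$d{\left(C \right)} = 1 + C^{\frac{3}{2}}$
$5 \left(d{\left(D{\left(-3,-2 \right)} \right)} + \frac{1}{3}\right) = 5 \left(\left(1 + \left(\left(-4\right) \left(-2\right)\right)^{\frac{3}{2}}\right) + \frac{1}{3}\right) = 5 \left(\left(1 + 8^{\frac{3}{2}}\right) + \frac{1}{3}\right) = 5 \left(\left(1 + 16 \sqrt{2}\right) + \frac{1}{3}\right) = 5 \left(\frac{4}{3} + 16 \sqrt{2}\right) = \frac{20}{3} + 80 \sqrt{2}$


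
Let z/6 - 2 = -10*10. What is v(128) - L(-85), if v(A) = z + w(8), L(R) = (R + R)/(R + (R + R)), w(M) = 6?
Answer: -1748/3 ≈ -582.67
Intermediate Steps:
L(R) = ⅔ (L(R) = (2*R)/(R + 2*R) = (2*R)/((3*R)) = (2*R)*(1/(3*R)) = ⅔)
z = -588 (z = 12 + 6*(-10*10) = 12 + 6*(-100) = 12 - 600 = -588)
v(A) = -582 (v(A) = -588 + 6 = -582)
v(128) - L(-85) = -582 - 1*⅔ = -582 - ⅔ = -1748/3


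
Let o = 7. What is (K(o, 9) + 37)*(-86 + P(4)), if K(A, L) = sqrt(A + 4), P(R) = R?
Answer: -3034 - 82*sqrt(11) ≈ -3306.0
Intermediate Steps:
K(A, L) = sqrt(4 + A)
(K(o, 9) + 37)*(-86 + P(4)) = (sqrt(4 + 7) + 37)*(-86 + 4) = (sqrt(11) + 37)*(-82) = (37 + sqrt(11))*(-82) = -3034 - 82*sqrt(11)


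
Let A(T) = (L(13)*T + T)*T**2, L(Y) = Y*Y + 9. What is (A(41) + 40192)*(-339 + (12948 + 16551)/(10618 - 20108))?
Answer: -40183445170059/9490 ≈ -4.2343e+9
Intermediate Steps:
L(Y) = 9 + Y**2 (L(Y) = Y**2 + 9 = 9 + Y**2)
A(T) = 179*T**3 (A(T) = ((9 + 13**2)*T + T)*T**2 = ((9 + 169)*T + T)*T**2 = (178*T + T)*T**2 = (179*T)*T**2 = 179*T**3)
(A(41) + 40192)*(-339 + (12948 + 16551)/(10618 - 20108)) = (179*41**3 + 40192)*(-339 + (12948 + 16551)/(10618 - 20108)) = (179*68921 + 40192)*(-339 + 29499/(-9490)) = (12336859 + 40192)*(-339 + 29499*(-1/9490)) = 12377051*(-339 - 29499/9490) = 12377051*(-3246609/9490) = -40183445170059/9490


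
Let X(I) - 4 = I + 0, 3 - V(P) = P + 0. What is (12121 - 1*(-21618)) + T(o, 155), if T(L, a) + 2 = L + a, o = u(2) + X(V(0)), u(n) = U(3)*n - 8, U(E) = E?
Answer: 33897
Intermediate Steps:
V(P) = 3 - P (V(P) = 3 - (P + 0) = 3 - P)
u(n) = -8 + 3*n (u(n) = 3*n - 8 = -8 + 3*n)
X(I) = 4 + I (X(I) = 4 + (I + 0) = 4 + I)
o = 5 (o = (-8 + 3*2) + (4 + (3 - 1*0)) = (-8 + 6) + (4 + (3 + 0)) = -2 + (4 + 3) = -2 + 7 = 5)
T(L, a) = -2 + L + a (T(L, a) = -2 + (L + a) = -2 + L + a)
(12121 - 1*(-21618)) + T(o, 155) = (12121 - 1*(-21618)) + (-2 + 5 + 155) = (12121 + 21618) + 158 = 33739 + 158 = 33897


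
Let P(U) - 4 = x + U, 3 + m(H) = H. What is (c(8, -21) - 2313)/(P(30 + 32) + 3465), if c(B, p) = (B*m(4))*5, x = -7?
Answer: -2273/3524 ≈ -0.64501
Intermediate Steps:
m(H) = -3 + H
P(U) = -3 + U (P(U) = 4 + (-7 + U) = -3 + U)
c(B, p) = 5*B (c(B, p) = (B*(-3 + 4))*5 = (B*1)*5 = B*5 = 5*B)
(c(8, -21) - 2313)/(P(30 + 32) + 3465) = (5*8 - 2313)/((-3 + (30 + 32)) + 3465) = (40 - 2313)/((-3 + 62) + 3465) = -2273/(59 + 3465) = -2273/3524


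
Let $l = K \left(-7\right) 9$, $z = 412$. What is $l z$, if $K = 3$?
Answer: $-77868$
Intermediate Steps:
$l = -189$ ($l = 3 \left(-7\right) 9 = \left(-21\right) 9 = -189$)
$l z = \left(-189\right) 412 = -77868$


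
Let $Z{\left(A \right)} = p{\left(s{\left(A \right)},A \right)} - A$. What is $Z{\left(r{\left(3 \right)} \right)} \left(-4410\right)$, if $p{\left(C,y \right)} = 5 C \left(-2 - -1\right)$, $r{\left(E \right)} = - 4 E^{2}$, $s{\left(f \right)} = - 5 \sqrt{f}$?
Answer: $-158760 - 661500 i \approx -1.5876 \cdot 10^{5} - 6.615 \cdot 10^{5} i$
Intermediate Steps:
$p{\left(C,y \right)} = - 5 C$ ($p{\left(C,y \right)} = 5 C \left(-2 + 1\right) = 5 C \left(-1\right) = - 5 C$)
$Z{\left(A \right)} = - A + 25 \sqrt{A}$ ($Z{\left(A \right)} = - 5 \left(- 5 \sqrt{A}\right) - A = 25 \sqrt{A} - A = - A + 25 \sqrt{A}$)
$Z{\left(r{\left(3 \right)} \right)} \left(-4410\right) = \left(- \left(-4\right) 3^{2} + 25 \sqrt{- 4 \cdot 3^{2}}\right) \left(-4410\right) = \left(- \left(-4\right) 9 + 25 \sqrt{\left(-4\right) 9}\right) \left(-4410\right) = \left(\left(-1\right) \left(-36\right) + 25 \sqrt{-36}\right) \left(-4410\right) = \left(36 + 25 \cdot 6 i\right) \left(-4410\right) = \left(36 + 150 i\right) \left(-4410\right) = -158760 - 661500 i$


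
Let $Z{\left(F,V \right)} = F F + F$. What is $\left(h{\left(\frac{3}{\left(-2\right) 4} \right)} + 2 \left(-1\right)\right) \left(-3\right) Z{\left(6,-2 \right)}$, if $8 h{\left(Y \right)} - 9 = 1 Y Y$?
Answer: $\frac{27657}{256} \approx 108.04$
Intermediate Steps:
$h{\left(Y \right)} = \frac{9}{8} + \frac{Y^{2}}{8}$ ($h{\left(Y \right)} = \frac{9}{8} + \frac{1 Y Y}{8} = \frac{9}{8} + \frac{Y Y}{8} = \frac{9}{8} + \frac{Y^{2}}{8}$)
$Z{\left(F,V \right)} = F + F^{2}$ ($Z{\left(F,V \right)} = F^{2} + F = F + F^{2}$)
$\left(h{\left(\frac{3}{\left(-2\right) 4} \right)} + 2 \left(-1\right)\right) \left(-3\right) Z{\left(6,-2 \right)} = \left(\left(\frac{9}{8} + \frac{\left(\frac{3}{\left(-2\right) 4}\right)^{2}}{8}\right) + 2 \left(-1\right)\right) \left(-3\right) 6 \left(1 + 6\right) = \left(\left(\frac{9}{8} + \frac{\left(\frac{3}{-8}\right)^{2}}{8}\right) - 2\right) \left(-3\right) 6 \cdot 7 = \left(\left(\frac{9}{8} + \frac{\left(3 \left(- \frac{1}{8}\right)\right)^{2}}{8}\right) - 2\right) \left(-3\right) 42 = \left(\left(\frac{9}{8} + \frac{\left(- \frac{3}{8}\right)^{2}}{8}\right) - 2\right) \left(-3\right) 42 = \left(\left(\frac{9}{8} + \frac{1}{8} \cdot \frac{9}{64}\right) - 2\right) \left(-3\right) 42 = \left(\left(\frac{9}{8} + \frac{9}{512}\right) - 2\right) \left(-3\right) 42 = \left(\frac{585}{512} - 2\right) \left(-3\right) 42 = \left(- \frac{439}{512}\right) \left(-3\right) 42 = \frac{1317}{512} \cdot 42 = \frac{27657}{256}$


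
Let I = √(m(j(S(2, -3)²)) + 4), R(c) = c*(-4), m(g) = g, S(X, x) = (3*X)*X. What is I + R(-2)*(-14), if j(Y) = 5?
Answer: -109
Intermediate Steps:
S(X, x) = 3*X²
R(c) = -4*c
I = 3 (I = √(5 + 4) = √9 = 3)
I + R(-2)*(-14) = 3 - 4*(-2)*(-14) = 3 + 8*(-14) = 3 - 112 = -109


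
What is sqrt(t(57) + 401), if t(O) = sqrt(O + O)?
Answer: sqrt(401 + sqrt(114)) ≈ 20.290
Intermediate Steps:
t(O) = sqrt(2)*sqrt(O) (t(O) = sqrt(2*O) = sqrt(2)*sqrt(O))
sqrt(t(57) + 401) = sqrt(sqrt(2)*sqrt(57) + 401) = sqrt(sqrt(114) + 401) = sqrt(401 + sqrt(114))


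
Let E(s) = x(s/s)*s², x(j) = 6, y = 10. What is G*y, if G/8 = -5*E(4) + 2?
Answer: -38240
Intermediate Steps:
E(s) = 6*s²
G = -3824 (G = 8*(-30*4² + 2) = 8*(-30*16 + 2) = 8*(-5*96 + 2) = 8*(-480 + 2) = 8*(-478) = -3824)
G*y = -3824*10 = -38240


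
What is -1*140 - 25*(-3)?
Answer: -65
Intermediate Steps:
-1*140 - 25*(-3) = -140 + 75 = -65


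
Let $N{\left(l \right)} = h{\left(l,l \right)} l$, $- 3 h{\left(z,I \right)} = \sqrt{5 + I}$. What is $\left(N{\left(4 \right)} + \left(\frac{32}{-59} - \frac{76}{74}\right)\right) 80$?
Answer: $- \frac{972640}{2183} \approx -445.55$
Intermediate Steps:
$h{\left(z,I \right)} = - \frac{\sqrt{5 + I}}{3}$
$N{\left(l \right)} = - \frac{l \sqrt{5 + l}}{3}$ ($N{\left(l \right)} = - \frac{\sqrt{5 + l}}{3} l = - \frac{l \sqrt{5 + l}}{3}$)
$\left(N{\left(4 \right)} + \left(\frac{32}{-59} - \frac{76}{74}\right)\right) 80 = \left(\left(- \frac{1}{3}\right) 4 \sqrt{5 + 4} + \left(\frac{32}{-59} - \frac{76}{74}\right)\right) 80 = \left(\left(- \frac{1}{3}\right) 4 \sqrt{9} + \left(32 \left(- \frac{1}{59}\right) - \frac{38}{37}\right)\right) 80 = \left(\left(- \frac{1}{3}\right) 4 \cdot 3 - \frac{3426}{2183}\right) 80 = \left(-4 - \frac{3426}{2183}\right) 80 = \left(- \frac{12158}{2183}\right) 80 = - \frac{972640}{2183}$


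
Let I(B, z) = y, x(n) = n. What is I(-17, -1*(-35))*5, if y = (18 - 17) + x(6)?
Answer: 35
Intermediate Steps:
y = 7 (y = (18 - 17) + 6 = 1 + 6 = 7)
I(B, z) = 7
I(-17, -1*(-35))*5 = 7*5 = 35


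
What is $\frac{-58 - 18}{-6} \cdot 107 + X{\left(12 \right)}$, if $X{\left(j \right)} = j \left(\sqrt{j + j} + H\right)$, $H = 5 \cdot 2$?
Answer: $\frac{4426}{3} + 24 \sqrt{6} \approx 1534.1$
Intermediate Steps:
$H = 10$
$X{\left(j \right)} = j \left(10 + \sqrt{2} \sqrt{j}\right)$ ($X{\left(j \right)} = j \left(\sqrt{j + j} + 10\right) = j \left(\sqrt{2 j} + 10\right) = j \left(\sqrt{2} \sqrt{j} + 10\right) = j \left(10 + \sqrt{2} \sqrt{j}\right)$)
$\frac{-58 - 18}{-6} \cdot 107 + X{\left(12 \right)} = \frac{-58 - 18}{-6} \cdot 107 + \left(10 \cdot 12 + \sqrt{2} \cdot 12^{\frac{3}{2}}\right) = \left(-76\right) \left(- \frac{1}{6}\right) 107 + \left(120 + \sqrt{2} \cdot 24 \sqrt{3}\right) = \frac{38}{3} \cdot 107 + \left(120 + 24 \sqrt{6}\right) = \frac{4066}{3} + \left(120 + 24 \sqrt{6}\right) = \frac{4426}{3} + 24 \sqrt{6}$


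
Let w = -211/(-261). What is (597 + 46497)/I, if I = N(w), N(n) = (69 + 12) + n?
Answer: 6145767/10676 ≈ 575.66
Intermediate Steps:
w = 211/261 (w = -211*(-1/261) = 211/261 ≈ 0.80843)
N(n) = 81 + n
I = 21352/261 (I = 81 + 211/261 = 21352/261 ≈ 81.808)
(597 + 46497)/I = (597 + 46497)/(21352/261) = 47094*(261/21352) = 6145767/10676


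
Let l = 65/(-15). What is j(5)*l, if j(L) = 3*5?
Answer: -65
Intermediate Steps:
l = -13/3 (l = 65*(-1/15) = -13/3 ≈ -4.3333)
j(L) = 15
j(5)*l = 15*(-13/3) = -65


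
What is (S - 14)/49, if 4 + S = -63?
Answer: -81/49 ≈ -1.6531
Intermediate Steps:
S = -67 (S = -4 - 63 = -67)
(S - 14)/49 = (-67 - 14)/49 = (1/49)*(-81) = -81/49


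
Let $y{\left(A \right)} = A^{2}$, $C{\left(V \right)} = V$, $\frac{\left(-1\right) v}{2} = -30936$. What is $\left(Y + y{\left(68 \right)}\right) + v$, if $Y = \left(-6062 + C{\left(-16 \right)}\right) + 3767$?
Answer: $64185$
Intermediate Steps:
$v = 61872$ ($v = \left(-2\right) \left(-30936\right) = 61872$)
$Y = -2311$ ($Y = \left(-6062 - 16\right) + 3767 = -6078 + 3767 = -2311$)
$\left(Y + y{\left(68 \right)}\right) + v = \left(-2311 + 68^{2}\right) + 61872 = \left(-2311 + 4624\right) + 61872 = 2313 + 61872 = 64185$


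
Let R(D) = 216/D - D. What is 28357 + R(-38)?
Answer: 539397/19 ≈ 28389.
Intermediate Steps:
R(D) = -D + 216/D
28357 + R(-38) = 28357 + (-1*(-38) + 216/(-38)) = 28357 + (38 + 216*(-1/38)) = 28357 + (38 - 108/19) = 28357 + 614/19 = 539397/19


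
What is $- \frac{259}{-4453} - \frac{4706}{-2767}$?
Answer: $\frac{21672471}{12321451} \approx 1.7589$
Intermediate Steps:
$- \frac{259}{-4453} - \frac{4706}{-2767} = \left(-259\right) \left(- \frac{1}{4453}\right) - - \frac{4706}{2767} = \frac{259}{4453} + \frac{4706}{2767} = \frac{21672471}{12321451}$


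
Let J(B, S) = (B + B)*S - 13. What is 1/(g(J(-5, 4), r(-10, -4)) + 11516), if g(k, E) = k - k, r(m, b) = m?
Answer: 1/11516 ≈ 8.6836e-5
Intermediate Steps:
J(B, S) = -13 + 2*B*S (J(B, S) = (2*B)*S - 13 = 2*B*S - 13 = -13 + 2*B*S)
g(k, E) = 0
1/(g(J(-5, 4), r(-10, -4)) + 11516) = 1/(0 + 11516) = 1/11516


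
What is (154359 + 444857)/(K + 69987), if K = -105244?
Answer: -599216/35257 ≈ -16.996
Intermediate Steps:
(154359 + 444857)/(K + 69987) = (154359 + 444857)/(-105244 + 69987) = 599216/(-35257) = 599216*(-1/35257) = -599216/35257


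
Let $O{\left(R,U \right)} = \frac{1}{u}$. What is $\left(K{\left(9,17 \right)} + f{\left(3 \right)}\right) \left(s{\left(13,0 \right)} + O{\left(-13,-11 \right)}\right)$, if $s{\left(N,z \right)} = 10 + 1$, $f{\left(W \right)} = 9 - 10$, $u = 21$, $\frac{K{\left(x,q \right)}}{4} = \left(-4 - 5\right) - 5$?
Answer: $- \frac{4408}{7} \approx -629.71$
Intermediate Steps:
$K{\left(x,q \right)} = -56$ ($K{\left(x,q \right)} = 4 \left(\left(-4 - 5\right) - 5\right) = 4 \left(-9 - 5\right) = 4 \left(-14\right) = -56$)
$f{\left(W \right)} = -1$ ($f{\left(W \right)} = 9 - 10 = -1$)
$O{\left(R,U \right)} = \frac{1}{21}$
$s{\left(N,z \right)} = 11$
$\left(K{\left(9,17 \right)} + f{\left(3 \right)}\right) \left(s{\left(13,0 \right)} + O{\left(-13,-11 \right)}\right) = \left(-56 - 1\right) \left(11 + \frac{1}{21}\right) = \left(-57\right) \frac{232}{21} = - \frac{4408}{7}$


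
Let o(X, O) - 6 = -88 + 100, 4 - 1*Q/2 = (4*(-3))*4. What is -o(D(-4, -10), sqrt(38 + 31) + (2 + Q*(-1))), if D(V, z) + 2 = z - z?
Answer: -18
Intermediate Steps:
D(V, z) = -2 (D(V, z) = -2 + (z - z) = -2 + 0 = -2)
Q = 104 (Q = 8 - 2*4*(-3)*4 = 8 - (-24)*4 = 8 - 2*(-48) = 8 + 96 = 104)
o(X, O) = 18 (o(X, O) = 6 + (-88 + 100) = 6 + 12 = 18)
-o(D(-4, -10), sqrt(38 + 31) + (2 + Q*(-1))) = -1*18 = -18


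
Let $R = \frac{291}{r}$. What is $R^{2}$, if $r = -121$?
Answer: $\frac{84681}{14641} \approx 5.7838$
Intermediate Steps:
$R = - \frac{291}{121}$ ($R = \frac{291}{-121} = 291 \left(- \frac{1}{121}\right) = - \frac{291}{121} \approx -2.405$)
$R^{2} = \left(- \frac{291}{121}\right)^{2} = \frac{84681}{14641}$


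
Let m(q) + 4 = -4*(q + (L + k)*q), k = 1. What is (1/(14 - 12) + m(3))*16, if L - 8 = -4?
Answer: -1208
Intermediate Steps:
L = 4 (L = 8 - 4 = 4)
m(q) = -4 - 24*q (m(q) = -4 - 4*(q + (4 + 1)*q) = -4 - 4*(q + 5*q) = -4 - 24*q)
(1/(14 - 12) + m(3))*16 = (1/(14 - 12) + (-4 - 24*3))*16 = (1/2 + (-4 - 72))*16 = (½ - 76)*16 = -151/2*16 = -1208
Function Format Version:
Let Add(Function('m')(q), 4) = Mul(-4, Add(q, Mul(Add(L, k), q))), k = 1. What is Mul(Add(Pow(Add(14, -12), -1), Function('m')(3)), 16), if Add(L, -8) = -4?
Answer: -1208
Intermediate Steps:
L = 4 (L = Add(8, -4) = 4)
Function('m')(q) = Add(-4, Mul(-24, q)) (Function('m')(q) = Add(-4, Mul(-4, Add(q, Mul(Add(4, 1), q)))) = Add(-4, Mul(-4, Add(q, Mul(5, q)))) = Add(-4, Mul(-4, Mul(6, q))) = Add(-4, Mul(-24, q)))
Mul(Add(Pow(Add(14, -12), -1), Function('m')(3)), 16) = Mul(Add(Pow(Add(14, -12), -1), Add(-4, Mul(-24, 3))), 16) = Mul(Add(Pow(2, -1), Add(-4, -72)), 16) = Mul(Add(Rational(1, 2), -76), 16) = Mul(Rational(-151, 2), 16) = -1208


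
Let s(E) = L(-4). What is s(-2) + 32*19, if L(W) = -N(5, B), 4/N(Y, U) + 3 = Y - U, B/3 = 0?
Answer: 606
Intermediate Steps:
B = 0 (B = 3*0 = 0)
N(Y, U) = 4/(-3 + Y - U) (N(Y, U) = 4/(-3 + (Y - U)) = 4/(-3 + Y - U))
L(W) = -2 (L(W) = -(-4)/(3 + 0 - 1*5) = -(-4)/(3 + 0 - 5) = -(-4)/(-2) = -(-4)*(-1)/2 = -1*2 = -2)
s(E) = -2
s(-2) + 32*19 = -2 + 32*19 = -2 + 608 = 606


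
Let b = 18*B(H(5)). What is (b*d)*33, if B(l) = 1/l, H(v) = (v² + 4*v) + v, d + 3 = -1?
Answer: -1188/25 ≈ -47.520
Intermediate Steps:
d = -4 (d = -3 - 1 = -4)
H(v) = v² + 5*v
b = 9/25 (b = 18/((5*(5 + 5))) = 18/((5*10)) = 18/50 = 18*(1/50) = 9/25 ≈ 0.36000)
(b*d)*33 = ((9/25)*(-4))*33 = -36/25*33 = -1188/25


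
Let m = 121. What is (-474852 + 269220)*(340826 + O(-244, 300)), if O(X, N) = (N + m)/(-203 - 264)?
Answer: -32729483287872/467 ≈ -7.0085e+10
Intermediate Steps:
O(X, N) = -121/467 - N/467 (O(X, N) = (N + 121)/(-203 - 264) = (121 + N)/(-467) = (121 + N)*(-1/467) = -121/467 - N/467)
(-474852 + 269220)*(340826 + O(-244, 300)) = (-474852 + 269220)*(340826 + (-121/467 - 1/467*300)) = -205632*(340826 + (-121/467 - 300/467)) = -205632*(340826 - 421/467) = -205632*159165321/467 = -32729483287872/467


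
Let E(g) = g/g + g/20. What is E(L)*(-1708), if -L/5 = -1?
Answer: -2135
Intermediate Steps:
L = 5 (L = -5*(-1) = 5)
E(g) = 1 + g/20 (E(g) = 1 + g*(1/20) = 1 + g/20)
E(L)*(-1708) = (1 + (1/20)*5)*(-1708) = (1 + ¼)*(-1708) = (5/4)*(-1708) = -2135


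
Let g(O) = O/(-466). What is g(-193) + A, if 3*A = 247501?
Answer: 115336045/1398 ≈ 82501.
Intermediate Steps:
A = 247501/3 (A = (1/3)*247501 = 247501/3 ≈ 82500.)
g(O) = -O/466 (g(O) = O*(-1/466) = -O/466)
g(-193) + A = -1/466*(-193) + 247501/3 = 193/466 + 247501/3 = 115336045/1398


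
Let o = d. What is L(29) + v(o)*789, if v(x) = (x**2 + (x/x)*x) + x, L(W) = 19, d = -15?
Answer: 153874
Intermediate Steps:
o = -15
v(x) = x**2 + 2*x (v(x) = (x**2 + 1*x) + x = (x**2 + x) + x = (x + x**2) + x = x**2 + 2*x)
L(29) + v(o)*789 = 19 - 15*(2 - 15)*789 = 19 - 15*(-13)*789 = 19 + 195*789 = 19 + 153855 = 153874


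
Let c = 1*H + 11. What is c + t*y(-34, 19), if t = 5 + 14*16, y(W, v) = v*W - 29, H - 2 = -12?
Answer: -154574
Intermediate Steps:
H = -10 (H = 2 - 12 = -10)
c = 1 (c = 1*(-10) + 11 = -10 + 11 = 1)
y(W, v) = -29 + W*v (y(W, v) = W*v - 29 = -29 + W*v)
t = 229 (t = 5 + 224 = 229)
c + t*y(-34, 19) = 1 + 229*(-29 - 34*19) = 1 + 229*(-29 - 646) = 1 + 229*(-675) = 1 - 154575 = -154574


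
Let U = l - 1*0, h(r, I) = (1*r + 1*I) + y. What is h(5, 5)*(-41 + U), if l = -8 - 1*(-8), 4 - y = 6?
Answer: -328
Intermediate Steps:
y = -2 (y = 4 - 1*6 = 4 - 6 = -2)
l = 0 (l = -8 + 8 = 0)
h(r, I) = -2 + I + r (h(r, I) = (1*r + 1*I) - 2 = (r + I) - 2 = (I + r) - 2 = -2 + I + r)
U = 0 (U = 0 - 1*0 = 0 + 0 = 0)
h(5, 5)*(-41 + U) = (-2 + 5 + 5)*(-41 + 0) = 8*(-41) = -328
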